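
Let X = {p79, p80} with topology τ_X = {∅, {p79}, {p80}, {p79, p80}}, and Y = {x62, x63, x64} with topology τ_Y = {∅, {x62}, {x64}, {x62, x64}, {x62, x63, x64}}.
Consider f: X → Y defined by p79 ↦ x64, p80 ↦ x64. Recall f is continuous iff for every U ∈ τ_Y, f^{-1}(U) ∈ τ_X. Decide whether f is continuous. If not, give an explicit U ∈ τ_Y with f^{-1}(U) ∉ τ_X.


f IS continuous.

Compute f^{-1}(U) for each U ∈ τ_Y:
  U = ∅: f^{-1}(U) = ∅ ∈ τ_X ✓.
  U = {x62}: f^{-1}(U) = ∅ ∈ τ_X ✓.
  U = {x64}: f^{-1}(U) = {p79, p80} ∈ τ_X ✓.
  U = {x62, x64}: f^{-1}(U) = {p79, p80} ∈ τ_X ✓.
  U = {x62, x63, x64}: f^{-1}(U) = {p79, p80} ∈ τ_X ✓.
Every preimage lies in τ_X, so f IS continuous.


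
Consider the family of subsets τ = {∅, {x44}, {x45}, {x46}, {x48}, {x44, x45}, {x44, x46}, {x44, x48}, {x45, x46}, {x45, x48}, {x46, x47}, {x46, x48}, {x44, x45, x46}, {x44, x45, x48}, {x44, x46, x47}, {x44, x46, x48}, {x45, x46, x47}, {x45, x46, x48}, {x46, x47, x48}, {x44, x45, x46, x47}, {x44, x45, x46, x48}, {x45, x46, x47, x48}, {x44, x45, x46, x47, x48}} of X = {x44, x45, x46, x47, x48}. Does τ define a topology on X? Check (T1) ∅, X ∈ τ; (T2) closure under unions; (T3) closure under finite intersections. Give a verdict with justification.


τ is NOT a topology on X.

Axiom (T1): ∅ ∈ τ? Yes; X ∈ τ? Yes.
Axiom (T2/T3): check pairwise unions and intersections of members of τ.
Counterexample for (T2): {x44} ∪ {x46, x47, x48} = {x44, x46, x47, x48} ∉ τ. Therefore τ is NOT a topology.


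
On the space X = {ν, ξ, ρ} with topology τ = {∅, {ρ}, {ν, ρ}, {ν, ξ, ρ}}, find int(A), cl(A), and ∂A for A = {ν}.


int(A) = ∅, cl(A) = {ν, ξ}, ∂A = {ν, ξ}.

Closed sets in (X, τ) are complements of opens:
  closed(X, τ) = {∅, {ξ}, {ν, ξ}, {ν, ξ, ρ}}.
int(A) = ⋃ {U ∈ τ : U ⊆ A}. Opens contained in A: ∅.
Taking the union of these: int(A) = ∅.
cl(A) = ⋂ {C closed : A ⊆ C}. Closed sets containing A: {ν, ξ}, {ν, ξ, ρ}.
Intersecting these: cl(A) = {ν, ξ}.
∂A = cl(A) ∖ int(A) = {ν, ξ} ∖ ∅ = {ν, ξ}.


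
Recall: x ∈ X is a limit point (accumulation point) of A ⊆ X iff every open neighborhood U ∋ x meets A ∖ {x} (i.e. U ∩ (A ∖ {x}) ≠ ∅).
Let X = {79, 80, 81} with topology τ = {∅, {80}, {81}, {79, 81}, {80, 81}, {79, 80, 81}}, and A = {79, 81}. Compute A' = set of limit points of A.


A' = {79}

For each x ∈ X, list the open sets U ∈ τ with x ∈ U, then check whether U ∩ (A ∖ {x}) ≠ ∅ for every such U.
  x = 79: opens ∋ x are {79, 81}, {79, 80, 81}; each meets A ∖ {79}, so x IS a limit point.
  x = 80: open {80} ∋ x has {80} ∩ (A ∖ {80}) = ∅, so x is NOT a limit point.
  x = 81: open {81} ∋ x has {81} ∩ (A ∖ {81}) = ∅, so x is NOT a limit point.
Collecting: A' = {79}.


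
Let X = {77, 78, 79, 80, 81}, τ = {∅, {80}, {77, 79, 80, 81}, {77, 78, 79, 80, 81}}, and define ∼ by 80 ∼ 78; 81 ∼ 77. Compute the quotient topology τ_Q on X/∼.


X/∼ = {[77=81], [78=80], [79]}; |τ_Q| = 2.

Equivalence classes: [77=81], [78=80], [79].
Quotient map π: X → X/∼ sends 77 ↦ [77=81], 78 ↦ [78=80], 79 ↦ [79], 80 ↦ [78=80], 81 ↦ [77=81].
For each subset V ⊆ X/∼, compute π^{-1}(V) ⊆ X and check whether π^{-1}(V) ∈ τ. V is open in τ_Q iff π^{-1}(V) ∈ τ.
  V = {}: π^{-1}(V) = ∅ ∈ τ ✓.
  V = {[77=81]}: π^{-1}(V) = {77, 81} ∉ τ ✗.
  V = {[78=80]}: π^{-1}(V) = {78, 80} ∉ τ ✗.
  V = {[77=81], [78=80]}: π^{-1}(V) = {77, 78, 80, 81} ∉ τ ✗.
  V = {[79]}: π^{-1}(V) = {79} ∉ τ ✗.
  V = {[77=81], [79]}: π^{-1}(V) = {77, 79, 81} ∉ τ ✗.
  V = {[78=80], [79]}: π^{-1}(V) = {78, 79, 80} ∉ τ ✗.
  V = {[77=81], [78=80], [79]}: π^{-1}(V) = {77, 78, 79, 80, 81} ∈ τ ✓.
Open sets in the quotient: τ_Q = {{}, {[77=81], [78=80], [79]}} (2 elements).


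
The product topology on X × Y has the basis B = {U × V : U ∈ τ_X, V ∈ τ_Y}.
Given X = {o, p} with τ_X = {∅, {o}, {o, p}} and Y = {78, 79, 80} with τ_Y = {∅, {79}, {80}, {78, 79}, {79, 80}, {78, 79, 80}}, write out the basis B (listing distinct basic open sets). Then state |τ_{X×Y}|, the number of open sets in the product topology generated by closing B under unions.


Basis B = {∅ × ∅, {o} × {79}, {o} × {80}, {o} × {78, 79}, {o} × {79, 80}, {o, p} × {79}, {o, p} × {80}, {o} × {78, 79, 80}, {o, p} × {78, 79}, {o, p} × {79, 80}, {o, p} × {78, 79, 80}}; |τ_{X×Y}| = 18.

Enumerate products U × V with U ∈ τ_X, V ∈ τ_Y (deduplicated):
  ∅ × ∅ = {} (∅)
  {o} × {79} = {(o,79)}
  {o} × {80} = {(o,80)}
  {o} × {78, 79} = {(o,78), (o,79)}
  {o} × {79, 80} = {(o,79), (o,80)}
  {o, p} × {79} = {(o,79), (p,79)}
  {o, p} × {80} = {(o,80), (p,80)}
  {o} × {78, 79, 80} = {(o,78), (o,79), (o,80)}
  {o, p} × {78, 79} = {(o,78), (o,79), (p,78), (p,79)}
  {o, p} × {79, 80} = {(o,79), (o,80), (p,79), (p,80)}
  {o, p} × {78, 79, 80} = {(o,78), (o,79), (o,80), (p,78), (p,79), (p,80)}
These 11 distinct sets form the basis B.
Close under arbitrary unions to get τ_{X×Y}; counting gives |τ_{X×Y}| = 18.


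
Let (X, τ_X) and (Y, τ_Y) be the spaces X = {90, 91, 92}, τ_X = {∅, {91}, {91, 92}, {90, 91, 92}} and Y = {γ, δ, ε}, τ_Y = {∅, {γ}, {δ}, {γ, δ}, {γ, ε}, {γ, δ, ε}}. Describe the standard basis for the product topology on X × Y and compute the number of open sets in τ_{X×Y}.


Basis B = {∅ × ∅, {91} × {γ}, {91} × {δ}, {91} × {γ, δ}, {91} × {γ, ε}, {91, 92} × {γ}, {91, 92} × {δ}, {90, 91, 92} × {γ}, {90, 91, 92} × {δ}, {91} × {γ, δ, ε}, {91, 92} × {γ, δ}, {91, 92} × {γ, ε}, {90, 91, 92} × {γ, δ}, {90, 91, 92} × {γ, ε}, {91, 92} × {γ, δ, ε}, {90, 91, 92} × {γ, δ, ε}}; |τ_{X×Y}| = 40.

Enumerate products U × V with U ∈ τ_X, V ∈ τ_Y (deduplicated):
  ∅ × ∅ = {} (∅)
  {91} × {γ} = {(91,γ)}
  {91} × {δ} = {(91,δ)}
  {91} × {γ, δ} = {(91,γ), (91,δ)}
  {91} × {γ, ε} = {(91,γ), (91,ε)}
  {91, 92} × {γ} = {(91,γ), (92,γ)}
  {91, 92} × {δ} = {(91,δ), (92,δ)}
  {90, 91, 92} × {γ} = {(90,γ), (91,γ), (92,γ)}
  {90, 91, 92} × {δ} = {(90,δ), (91,δ), (92,δ)}
  {91} × {γ, δ, ε} = {(91,γ), (91,δ), (91,ε)}
  {91, 92} × {γ, δ} = {(91,γ), (91,δ), (92,γ), (92,δ)}
  {91, 92} × {γ, ε} = {(91,γ), (91,ε), (92,γ), (92,ε)}
  {90, 91, 92} × {γ, δ} = {(90,γ), (90,δ), (91,γ), (91,δ), (92,γ), (92,δ)}
  {90, 91, 92} × {γ, ε} = {(90,γ), (90,ε), (91,γ), (91,ε), (92,γ), (92,ε)}
  {91, 92} × {γ, δ, ε} = {(91,γ), (91,δ), (91,ε), (92,γ), (92,δ), (92,ε)}
  {90, 91, 92} × {γ, δ, ε} = {(90,γ), (90,δ), (90,ε), (91,γ), (91,δ), (91,ε), (92,γ), (92,δ), (92,ε)}
These 16 distinct sets form the basis B.
Close under arbitrary unions to get τ_{X×Y}; counting gives |τ_{X×Y}| = 40.


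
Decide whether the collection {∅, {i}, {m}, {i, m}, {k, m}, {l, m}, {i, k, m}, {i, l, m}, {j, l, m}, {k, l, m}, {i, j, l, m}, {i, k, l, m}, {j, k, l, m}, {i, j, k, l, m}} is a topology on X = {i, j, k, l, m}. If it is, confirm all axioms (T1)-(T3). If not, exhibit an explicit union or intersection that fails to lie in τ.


τ IS a topology on X.

Axiom (T1): ∅ ∈ τ? Yes; X ∈ τ? Yes.
Axiom (T2/T3): check pairwise unions and intersections of members of τ.
All pairwise intersections and unions checked — each lies in τ. Therefore τ satisfies (T1), (T2), (T3): it IS a topology on X.


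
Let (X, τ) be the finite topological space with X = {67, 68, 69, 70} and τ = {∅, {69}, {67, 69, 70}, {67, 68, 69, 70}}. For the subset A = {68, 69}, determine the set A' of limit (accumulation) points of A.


A' = {67, 68, 70}

For each x ∈ X, list the open sets U ∈ τ with x ∈ U, then check whether U ∩ (A ∖ {x}) ≠ ∅ for every such U.
  x = 67: opens ∋ x are {67, 69, 70}, {67, 68, 69, 70}; each meets A ∖ {67}, so x IS a limit point.
  x = 68: opens ∋ x are {67, 68, 69, 70}; each meets A ∖ {68}, so x IS a limit point.
  x = 69: open {69} ∋ x has {69} ∩ (A ∖ {69}) = ∅, so x is NOT a limit point.
  x = 70: opens ∋ x are {67, 69, 70}, {67, 68, 69, 70}; each meets A ∖ {70}, so x IS a limit point.
Collecting: A' = {67, 68, 70}.


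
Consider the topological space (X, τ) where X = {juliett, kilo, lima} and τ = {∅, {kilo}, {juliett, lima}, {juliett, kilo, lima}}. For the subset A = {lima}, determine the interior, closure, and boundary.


int(A) = ∅, cl(A) = {juliett, lima}, ∂A = {juliett, lima}.

Closed sets in (X, τ) are complements of opens:
  closed(X, τ) = {∅, {kilo}, {juliett, lima}, {juliett, kilo, lima}}.
int(A) = ⋃ {U ∈ τ : U ⊆ A}. Opens contained in A: ∅.
Taking the union of these: int(A) = ∅.
cl(A) = ⋂ {C closed : A ⊆ C}. Closed sets containing A: {juliett, lima}, {juliett, kilo, lima}.
Intersecting these: cl(A) = {juliett, lima}.
∂A = cl(A) ∖ int(A) = {juliett, lima} ∖ ∅ = {juliett, lima}.


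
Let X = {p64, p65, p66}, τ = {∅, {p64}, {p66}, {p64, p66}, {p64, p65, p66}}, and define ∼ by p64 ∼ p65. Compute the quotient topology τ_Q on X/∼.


X/∼ = {[p64=p65], [p66]}; |τ_Q| = 3.

Equivalence classes: [p64=p65], [p66].
Quotient map π: X → X/∼ sends p64 ↦ [p64=p65], p65 ↦ [p64=p65], p66 ↦ [p66].
For each subset V ⊆ X/∼, compute π^{-1}(V) ⊆ X and check whether π^{-1}(V) ∈ τ. V is open in τ_Q iff π^{-1}(V) ∈ τ.
  V = {}: π^{-1}(V) = ∅ ∈ τ ✓.
  V = {[p64=p65]}: π^{-1}(V) = {p64, p65} ∉ τ ✗.
  V = {[p66]}: π^{-1}(V) = {p66} ∈ τ ✓.
  V = {[p64=p65], [p66]}: π^{-1}(V) = {p64, p65, p66} ∈ τ ✓.
Open sets in the quotient: τ_Q = {{}, {[p66]}, {[p64=p65], [p66]}} (3 elements).


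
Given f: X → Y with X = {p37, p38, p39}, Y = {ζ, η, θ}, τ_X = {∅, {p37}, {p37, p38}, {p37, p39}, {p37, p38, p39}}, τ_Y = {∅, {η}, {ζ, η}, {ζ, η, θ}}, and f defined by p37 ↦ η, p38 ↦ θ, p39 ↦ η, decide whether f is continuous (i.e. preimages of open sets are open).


f IS continuous.

Compute f^{-1}(U) for each U ∈ τ_Y:
  U = ∅: f^{-1}(U) = ∅ ∈ τ_X ✓.
  U = {η}: f^{-1}(U) = {p37, p39} ∈ τ_X ✓.
  U = {ζ, η}: f^{-1}(U) = {p37, p39} ∈ τ_X ✓.
  U = {ζ, η, θ}: f^{-1}(U) = {p37, p38, p39} ∈ τ_X ✓.
Every preimage lies in τ_X, so f IS continuous.


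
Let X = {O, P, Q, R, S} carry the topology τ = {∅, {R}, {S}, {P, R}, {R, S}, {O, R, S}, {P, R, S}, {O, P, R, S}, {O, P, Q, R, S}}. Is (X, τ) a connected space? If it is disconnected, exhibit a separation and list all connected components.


(X, τ) is connected.

Find clopen sets (U ∈ τ with X ∖ U ∈ τ):
  U = ∅, X ∖ U = {O, P, Q, R, S} — both open, so U is clopen.
  U = {O, P, Q, R, S}, X ∖ U = ∅ — both open, so U is clopen.
Only trivial clopens (∅ and X) exist, so (X, τ) is connected.
Compute connected components by grouping points that agree on all clopens:
  component: {O, P, Q, R, S}


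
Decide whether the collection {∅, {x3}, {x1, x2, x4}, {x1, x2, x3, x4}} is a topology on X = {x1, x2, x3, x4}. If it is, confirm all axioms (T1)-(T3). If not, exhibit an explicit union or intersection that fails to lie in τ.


τ IS a topology on X.

Axiom (T1): ∅ ∈ τ? Yes; X ∈ τ? Yes.
Axiom (T2/T3): check pairwise unions and intersections of members of τ.
All pairwise intersections and unions checked — each lies in τ. Therefore τ satisfies (T1), (T2), (T3): it IS a topology on X.


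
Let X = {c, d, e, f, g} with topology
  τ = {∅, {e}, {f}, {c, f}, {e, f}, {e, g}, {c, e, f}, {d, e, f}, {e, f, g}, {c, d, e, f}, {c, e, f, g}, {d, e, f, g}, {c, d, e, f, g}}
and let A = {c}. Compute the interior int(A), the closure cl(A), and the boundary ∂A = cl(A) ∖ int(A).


int(A) = ∅, cl(A) = {c}, ∂A = {c}.

Closed sets in (X, τ) are complements of opens:
  closed(X, τ) = {∅, {c}, {d}, {g}, {c, d}, {c, g}, {d, g}, {c, d, f}, {c, d, g}, {d, e, g}, {c, d, e, g}, {c, d, f, g}, {c, d, e, f, g}}.
int(A) = ⋃ {U ∈ τ : U ⊆ A}. Opens contained in A: ∅.
Taking the union of these: int(A) = ∅.
cl(A) = ⋂ {C closed : A ⊆ C}. Closed sets containing A: {c}, {c, d}, {c, g}, {c, d, f}, {c, d, g}, {c, d, e, g}, {c, d, f, g}, {c, d, e, f, g}.
Intersecting these: cl(A) = {c}.
∂A = cl(A) ∖ int(A) = {c} ∖ ∅ = {c}.


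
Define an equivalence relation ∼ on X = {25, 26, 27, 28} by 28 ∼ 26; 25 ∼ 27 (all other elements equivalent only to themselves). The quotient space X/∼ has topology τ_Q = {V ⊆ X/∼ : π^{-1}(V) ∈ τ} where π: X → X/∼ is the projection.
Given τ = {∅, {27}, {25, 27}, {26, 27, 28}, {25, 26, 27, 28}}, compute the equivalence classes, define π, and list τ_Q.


X/∼ = {[25=27], [26=28]}; |τ_Q| = 3.

Equivalence classes: [25=27], [26=28].
Quotient map π: X → X/∼ sends 25 ↦ [25=27], 26 ↦ [26=28], 27 ↦ [25=27], 28 ↦ [26=28].
For each subset V ⊆ X/∼, compute π^{-1}(V) ⊆ X and check whether π^{-1}(V) ∈ τ. V is open in τ_Q iff π^{-1}(V) ∈ τ.
  V = {}: π^{-1}(V) = ∅ ∈ τ ✓.
  V = {[25=27]}: π^{-1}(V) = {25, 27} ∈ τ ✓.
  V = {[26=28]}: π^{-1}(V) = {26, 28} ∉ τ ✗.
  V = {[25=27], [26=28]}: π^{-1}(V) = {25, 26, 27, 28} ∈ τ ✓.
Open sets in the quotient: τ_Q = {{}, {[25=27]}, {[25=27], [26=28]}} (3 elements).


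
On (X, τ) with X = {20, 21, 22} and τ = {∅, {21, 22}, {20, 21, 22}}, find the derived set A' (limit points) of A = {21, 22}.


A' = {20, 21, 22}

For each x ∈ X, list the open sets U ∈ τ with x ∈ U, then check whether U ∩ (A ∖ {x}) ≠ ∅ for every such U.
  x = 20: opens ∋ x are {20, 21, 22}; each meets A ∖ {20}, so x IS a limit point.
  x = 21: opens ∋ x are {21, 22}, {20, 21, 22}; each meets A ∖ {21}, so x IS a limit point.
  x = 22: opens ∋ x are {21, 22}, {20, 21, 22}; each meets A ∖ {22}, so x IS a limit point.
Collecting: A' = {20, 21, 22}.


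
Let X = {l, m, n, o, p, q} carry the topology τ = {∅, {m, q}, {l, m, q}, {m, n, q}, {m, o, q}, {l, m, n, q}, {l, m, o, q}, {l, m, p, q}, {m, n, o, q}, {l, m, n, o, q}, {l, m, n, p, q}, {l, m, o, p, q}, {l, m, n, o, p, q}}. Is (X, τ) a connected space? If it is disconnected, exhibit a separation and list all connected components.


(X, τ) is connected.

Find clopen sets (U ∈ τ with X ∖ U ∈ τ):
  U = ∅, X ∖ U = {l, m, n, o, p, q} — both open, so U is clopen.
  U = {l, m, n, o, p, q}, X ∖ U = ∅ — both open, so U is clopen.
Only trivial clopens (∅ and X) exist, so (X, τ) is connected.
Compute connected components by grouping points that agree on all clopens:
  component: {l, m, n, o, p, q}


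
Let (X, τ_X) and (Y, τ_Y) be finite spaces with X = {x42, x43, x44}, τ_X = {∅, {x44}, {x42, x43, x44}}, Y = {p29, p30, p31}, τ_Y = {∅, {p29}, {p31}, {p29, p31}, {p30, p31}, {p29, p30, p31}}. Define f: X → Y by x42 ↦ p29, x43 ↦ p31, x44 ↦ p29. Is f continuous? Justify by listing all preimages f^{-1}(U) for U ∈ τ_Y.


f is NOT continuous.

Compute f^{-1}(U) for each U ∈ τ_Y:
  U = ∅: f^{-1}(U) = ∅ ∈ τ_X ✓.
  U = {p29}: f^{-1}(U) = {x42, x44} ∉ τ_X ✗.
  U = {p31}: f^{-1}(U) = {x43} ∉ τ_X ✗.
  U = {p29, p31}: f^{-1}(U) = {x42, x43, x44} ∈ τ_X ✓.
  U = {p30, p31}: f^{-1}(U) = {x43} ∉ τ_X ✗.
  U = {p29, p30, p31}: f^{-1}(U) = {x42, x43, x44} ∈ τ_X ✓.
Found U = {p29} with f^{-1}(U) = {x42, x44} not in τ_X. Therefore f is NOT continuous.


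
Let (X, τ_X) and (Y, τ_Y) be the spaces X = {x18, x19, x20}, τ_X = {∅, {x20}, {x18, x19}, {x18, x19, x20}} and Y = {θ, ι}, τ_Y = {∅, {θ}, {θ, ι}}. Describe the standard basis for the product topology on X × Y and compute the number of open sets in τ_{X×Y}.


Basis B = {∅ × ∅, {x20} × {θ}, {x18, x19} × {θ}, {x20} × {θ, ι}, {x18, x19, x20} × {θ}, {x18, x19} × {θ, ι}, {x18, x19, x20} × {θ, ι}}; |τ_{X×Y}| = 9.

Enumerate products U × V with U ∈ τ_X, V ∈ τ_Y (deduplicated):
  ∅ × ∅ = {} (∅)
  {x20} × {θ} = {(x20,θ)}
  {x18, x19} × {θ} = {(x18,θ), (x19,θ)}
  {x20} × {θ, ι} = {(x20,θ), (x20,ι)}
  {x18, x19, x20} × {θ} = {(x18,θ), (x19,θ), (x20,θ)}
  {x18, x19} × {θ, ι} = {(x18,θ), (x18,ι), (x19,θ), (x19,ι)}
  {x18, x19, x20} × {θ, ι} = {(x18,θ), (x18,ι), (x19,θ), (x19,ι), (x20,θ), (x20,ι)}
These 7 distinct sets form the basis B.
Close under arbitrary unions to get τ_{X×Y}; counting gives |τ_{X×Y}| = 9.


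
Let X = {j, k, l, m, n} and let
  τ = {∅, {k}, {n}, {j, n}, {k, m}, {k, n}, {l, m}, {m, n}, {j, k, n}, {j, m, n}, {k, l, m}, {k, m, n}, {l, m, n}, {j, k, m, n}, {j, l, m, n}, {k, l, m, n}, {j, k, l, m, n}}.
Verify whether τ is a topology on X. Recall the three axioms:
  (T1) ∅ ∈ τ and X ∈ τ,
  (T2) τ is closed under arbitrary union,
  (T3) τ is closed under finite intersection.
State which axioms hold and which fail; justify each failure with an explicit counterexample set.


τ is NOT a topology on X.

Axiom (T1): ∅ ∈ τ? Yes; X ∈ τ? Yes.
Axiom (T2/T3): check pairwise unions and intersections of members of τ.
Counterexample for (T3): {k, m} ∩ {l, m} = {m} ∉ τ. Therefore τ is NOT a topology.


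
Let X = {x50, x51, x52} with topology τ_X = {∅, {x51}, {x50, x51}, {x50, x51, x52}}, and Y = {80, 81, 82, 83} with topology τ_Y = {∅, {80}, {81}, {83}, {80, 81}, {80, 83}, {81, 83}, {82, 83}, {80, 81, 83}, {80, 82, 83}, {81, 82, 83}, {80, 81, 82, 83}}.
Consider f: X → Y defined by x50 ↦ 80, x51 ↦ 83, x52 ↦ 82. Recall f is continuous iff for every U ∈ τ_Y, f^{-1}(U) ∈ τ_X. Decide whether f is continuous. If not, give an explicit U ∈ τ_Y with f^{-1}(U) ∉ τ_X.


f is NOT continuous.

Compute f^{-1}(U) for each U ∈ τ_Y:
  U = ∅: f^{-1}(U) = ∅ ∈ τ_X ✓.
  U = {80}: f^{-1}(U) = {x50} ∉ τ_X ✗.
  U = {81}: f^{-1}(U) = ∅ ∈ τ_X ✓.
  U = {83}: f^{-1}(U) = {x51} ∈ τ_X ✓.
  U = {80, 81}: f^{-1}(U) = {x50} ∉ τ_X ✗.
  U = {80, 83}: f^{-1}(U) = {x50, x51} ∈ τ_X ✓.
  U = {81, 83}: f^{-1}(U) = {x51} ∈ τ_X ✓.
  U = {82, 83}: f^{-1}(U) = {x51, x52} ∉ τ_X ✗.
  U = {80, 81, 83}: f^{-1}(U) = {x50, x51} ∈ τ_X ✓.
  U = {80, 82, 83}: f^{-1}(U) = {x50, x51, x52} ∈ τ_X ✓.
  U = {81, 82, 83}: f^{-1}(U) = {x51, x52} ∉ τ_X ✗.
  U = {80, 81, 82, 83}: f^{-1}(U) = {x50, x51, x52} ∈ τ_X ✓.
Found U = {80} with f^{-1}(U) = {x50} not in τ_X. Therefore f is NOT continuous.


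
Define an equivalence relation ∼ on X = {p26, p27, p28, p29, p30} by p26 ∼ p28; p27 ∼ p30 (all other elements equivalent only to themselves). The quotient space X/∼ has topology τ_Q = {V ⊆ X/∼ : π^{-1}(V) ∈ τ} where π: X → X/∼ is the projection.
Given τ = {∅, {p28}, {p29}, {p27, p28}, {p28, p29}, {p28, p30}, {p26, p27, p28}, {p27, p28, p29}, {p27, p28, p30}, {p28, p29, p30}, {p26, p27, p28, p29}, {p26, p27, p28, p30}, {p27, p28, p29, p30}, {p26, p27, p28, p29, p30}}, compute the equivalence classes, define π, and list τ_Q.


X/∼ = {[p26=p28], [p27=p30], [p29]}; |τ_Q| = 4.

Equivalence classes: [p26=p28], [p27=p30], [p29].
Quotient map π: X → X/∼ sends p26 ↦ [p26=p28], p27 ↦ [p27=p30], p28 ↦ [p26=p28], p29 ↦ [p29], p30 ↦ [p27=p30].
For each subset V ⊆ X/∼, compute π^{-1}(V) ⊆ X and check whether π^{-1}(V) ∈ τ. V is open in τ_Q iff π^{-1}(V) ∈ τ.
  V = {}: π^{-1}(V) = ∅ ∈ τ ✓.
  V = {[p26=p28]}: π^{-1}(V) = {p26, p28} ∉ τ ✗.
  V = {[p27=p30]}: π^{-1}(V) = {p27, p30} ∉ τ ✗.
  V = {[p26=p28], [p27=p30]}: π^{-1}(V) = {p26, p27, p28, p30} ∈ τ ✓.
  V = {[p29]}: π^{-1}(V) = {p29} ∈ τ ✓.
  V = {[p26=p28], [p29]}: π^{-1}(V) = {p26, p28, p29} ∉ τ ✗.
  V = {[p27=p30], [p29]}: π^{-1}(V) = {p27, p29, p30} ∉ τ ✗.
  V = {[p26=p28], [p27=p30], [p29]}: π^{-1}(V) = {p26, p27, p28, p29, p30} ∈ τ ✓.
Open sets in the quotient: τ_Q = {{}, {[p26=p28], [p27=p30]}, {[p29]}, {[p26=p28], [p27=p30], [p29]}} (4 elements).


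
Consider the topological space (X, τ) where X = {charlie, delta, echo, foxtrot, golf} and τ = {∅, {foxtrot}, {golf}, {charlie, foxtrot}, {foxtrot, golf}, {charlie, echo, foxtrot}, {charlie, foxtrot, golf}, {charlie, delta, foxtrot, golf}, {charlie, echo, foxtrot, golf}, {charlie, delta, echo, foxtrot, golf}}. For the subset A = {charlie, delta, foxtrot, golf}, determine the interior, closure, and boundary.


int(A) = {charlie, delta, foxtrot, golf}, cl(A) = {charlie, delta, echo, foxtrot, golf}, ∂A = {echo}.

Closed sets in (X, τ) are complements of opens:
  closed(X, τ) = {∅, {delta}, {echo}, {delta, echo}, {delta, golf}, {charlie, delta, echo}, {delta, echo, golf}, {charlie, delta, echo, foxtrot}, {charlie, delta, echo, golf}, {charlie, delta, echo, foxtrot, golf}}.
int(A) = ⋃ {U ∈ τ : U ⊆ A}. Opens contained in A: ∅, {foxtrot}, {golf}, {charlie, foxtrot}, {foxtrot, golf}, {charlie, foxtrot, golf}, {charlie, delta, foxtrot, golf}.
Taking the union of these: int(A) = {charlie, delta, foxtrot, golf}.
cl(A) = ⋂ {C closed : A ⊆ C}. Closed sets containing A: {charlie, delta, echo, foxtrot, golf}.
Intersecting these: cl(A) = {charlie, delta, echo, foxtrot, golf}.
∂A = cl(A) ∖ int(A) = {charlie, delta, echo, foxtrot, golf} ∖ {charlie, delta, foxtrot, golf} = {echo}.


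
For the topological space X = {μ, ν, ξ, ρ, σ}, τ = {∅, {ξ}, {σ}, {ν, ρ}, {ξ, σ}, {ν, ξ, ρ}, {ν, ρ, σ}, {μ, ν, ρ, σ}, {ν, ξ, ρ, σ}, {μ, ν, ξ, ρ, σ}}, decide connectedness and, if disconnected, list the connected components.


(X, τ) is disconnected; components = [{ξ}, {μ, ν, ρ, σ}].

Find clopen sets (U ∈ τ with X ∖ U ∈ τ):
  U = ∅, X ∖ U = {μ, ν, ξ, ρ, σ} — both open, so U is clopen.
  U = {ξ}, X ∖ U = {μ, ν, ρ, σ} — both open, so U is clopen.
  U = {μ, ν, ρ, σ}, X ∖ U = {ξ} — both open, so U is clopen.
  U = {μ, ν, ξ, ρ, σ}, X ∖ U = ∅ — both open, so U is clopen.
Nontrivial clopen(s) exist: e.g. {ξ}. So (X, τ) is disconnected.
Compute connected components by grouping points that agree on all clopens:
  component: {ξ}
  component: {μ, ν, ρ, σ}


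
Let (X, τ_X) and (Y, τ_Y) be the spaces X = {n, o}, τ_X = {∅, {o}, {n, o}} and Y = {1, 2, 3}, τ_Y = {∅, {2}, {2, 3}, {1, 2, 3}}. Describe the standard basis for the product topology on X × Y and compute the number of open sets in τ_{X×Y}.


Basis B = {∅ × ∅, {o} × {2}, {n, o} × {2}, {o} × {2, 3}, {o} × {1, 2, 3}, {n, o} × {2, 3}, {n, o} × {1, 2, 3}}; |τ_{X×Y}| = 10.

Enumerate products U × V with U ∈ τ_X, V ∈ τ_Y (deduplicated):
  ∅ × ∅ = {} (∅)
  {o} × {2} = {(o,2)}
  {n, o} × {2} = {(n,2), (o,2)}
  {o} × {2, 3} = {(o,2), (o,3)}
  {o} × {1, 2, 3} = {(o,1), (o,2), (o,3)}
  {n, o} × {2, 3} = {(n,2), (n,3), (o,2), (o,3)}
  {n, o} × {1, 2, 3} = {(n,1), (n,2), (n,3), (o,1), (o,2), (o,3)}
These 7 distinct sets form the basis B.
Close under arbitrary unions to get τ_{X×Y}; counting gives |τ_{X×Y}| = 10.


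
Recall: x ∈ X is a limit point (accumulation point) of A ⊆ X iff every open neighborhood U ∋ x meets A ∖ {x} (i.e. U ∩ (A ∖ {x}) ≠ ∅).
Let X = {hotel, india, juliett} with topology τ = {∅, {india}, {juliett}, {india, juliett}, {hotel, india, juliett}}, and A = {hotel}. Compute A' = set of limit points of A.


A' = ∅

For each x ∈ X, list the open sets U ∈ τ with x ∈ U, then check whether U ∩ (A ∖ {x}) ≠ ∅ for every such U.
  x = hotel: open {hotel, india, juliett} ∋ x has {hotel, india, juliett} ∩ (A ∖ {hotel}) = ∅, so x is NOT a limit point.
  x = india: open {india} ∋ x has {india} ∩ (A ∖ {india}) = ∅, so x is NOT a limit point.
  x = juliett: open {juliett} ∋ x has {juliett} ∩ (A ∖ {juliett}) = ∅, so x is NOT a limit point.
Collecting: A' = ∅.


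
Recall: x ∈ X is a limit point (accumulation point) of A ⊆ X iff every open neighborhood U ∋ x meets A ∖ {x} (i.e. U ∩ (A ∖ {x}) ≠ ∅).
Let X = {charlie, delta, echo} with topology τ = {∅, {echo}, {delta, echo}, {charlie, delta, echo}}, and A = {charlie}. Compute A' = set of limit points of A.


A' = ∅

For each x ∈ X, list the open sets U ∈ τ with x ∈ U, then check whether U ∩ (A ∖ {x}) ≠ ∅ for every such U.
  x = charlie: open {charlie, delta, echo} ∋ x has {charlie, delta, echo} ∩ (A ∖ {charlie}) = ∅, so x is NOT a limit point.
  x = delta: open {delta, echo} ∋ x has {delta, echo} ∩ (A ∖ {delta}) = ∅, so x is NOT a limit point.
  x = echo: open {echo} ∋ x has {echo} ∩ (A ∖ {echo}) = ∅, so x is NOT a limit point.
Collecting: A' = ∅.


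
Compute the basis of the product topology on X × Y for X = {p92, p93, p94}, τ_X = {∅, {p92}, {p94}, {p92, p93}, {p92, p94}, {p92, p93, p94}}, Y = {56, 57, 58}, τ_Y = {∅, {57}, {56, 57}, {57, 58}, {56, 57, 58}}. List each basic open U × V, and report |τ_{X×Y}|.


Basis B = {∅ × ∅, {p92} × {57}, {p94} × {57}, {p92} × {56, 57}, {p92} × {57, 58}, {p92, p93} × {57}, {p92, p94} × {57}, {p94} × {56, 57}, {p94} × {57, 58}, {p92} × {56, 57, 58}, {p92, p93, p94} × {57}, {p94} × {56, 57, 58}, {p92, p93} × {56, 57}, {p92, p94} × {56, 57}, {p92, p93} × {57, 58}, {p92, p94} × {57, 58}, {p92, p93} × {56, 57, 58}, {p92, p94} × {56, 57, 58}, {p92, p93, p94} × {56, 57}, {p92, p93, p94} × {57, 58}, {p92, p93, p94} × {56, 57, 58}}; |τ_{X×Y}| = 70.

Enumerate products U × V with U ∈ τ_X, V ∈ τ_Y (deduplicated):
  ∅ × ∅ = {} (∅)
  {p92} × {57} = {(p92,57)}
  {p94} × {57} = {(p94,57)}
  {p92} × {56, 57} = {(p92,56), (p92,57)}
  {p92} × {57, 58} = {(p92,57), (p92,58)}
  {p92, p93} × {57} = {(p92,57), (p93,57)}
  {p92, p94} × {57} = {(p92,57), (p94,57)}
  {p94} × {56, 57} = {(p94,56), (p94,57)}
  {p94} × {57, 58} = {(p94,57), (p94,58)}
  {p92} × {56, 57, 58} = {(p92,56), (p92,57), (p92,58)}
  {p92, p93, p94} × {57} = {(p92,57), (p93,57), (p94,57)}
  {p94} × {56, 57, 58} = {(p94,56), (p94,57), (p94,58)}
  {p92, p93} × {56, 57} = {(p92,56), (p92,57), (p93,56), (p93,57)}
  {p92, p94} × {56, 57} = {(p92,56), (p92,57), (p94,56), (p94,57)}
  {p92, p93} × {57, 58} = {(p92,57), (p92,58), (p93,57), (p93,58)}
  {p92, p94} × {57, 58} = {(p92,57), (p92,58), (p94,57), (p94,58)}
  {p92, p93} × {56, 57, 58} = {(p92,56), (p92,57), (p92,58), (p93,56), (p93,57), (p93,58)}
  {p92, p94} × {56, 57, 58} = {(p92,56), (p92,57), (p92,58), (p94,56), (p94,57), (p94,58)}
  {p92, p93, p94} × {56, 57} = {(p92,56), (p92,57), (p93,56), (p93,57), (p94,56), (p94,57)}
  {p92, p93, p94} × {57, 58} = {(p92,57), (p92,58), (p93,57), (p93,58), (p94,57), (p94,58)}
  {p92, p93, p94} × {56, 57, 58} = {(p92,56), (p92,57), (p92,58), (p93,56), (p93,57), (p93,58), (p94,56), (p94,57), (p94,58)}
These 21 distinct sets form the basis B.
Close under arbitrary unions to get τ_{X×Y}; counting gives |τ_{X×Y}| = 70.


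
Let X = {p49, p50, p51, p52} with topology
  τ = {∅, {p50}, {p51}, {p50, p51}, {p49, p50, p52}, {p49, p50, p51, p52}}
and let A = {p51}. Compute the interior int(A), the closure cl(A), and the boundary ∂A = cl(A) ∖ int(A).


int(A) = {p51}, cl(A) = {p51}, ∂A = ∅.

Closed sets in (X, τ) are complements of opens:
  closed(X, τ) = {∅, {p51}, {p49, p52}, {p49, p50, p52}, {p49, p51, p52}, {p49, p50, p51, p52}}.
int(A) = ⋃ {U ∈ τ : U ⊆ A}. Opens contained in A: ∅, {p51}.
Taking the union of these: int(A) = {p51}.
cl(A) = ⋂ {C closed : A ⊆ C}. Closed sets containing A: {p51}, {p49, p51, p52}, {p49, p50, p51, p52}.
Intersecting these: cl(A) = {p51}.
∂A = cl(A) ∖ int(A) = {p51} ∖ {p51} = ∅.


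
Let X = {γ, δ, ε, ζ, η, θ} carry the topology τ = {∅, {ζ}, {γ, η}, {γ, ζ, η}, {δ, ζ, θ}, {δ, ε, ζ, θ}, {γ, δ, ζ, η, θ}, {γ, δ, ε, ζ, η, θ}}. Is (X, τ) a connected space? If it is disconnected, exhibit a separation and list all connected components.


(X, τ) is disconnected; components = [{γ, η}, {δ, ε, ζ, θ}].

Find clopen sets (U ∈ τ with X ∖ U ∈ τ):
  U = ∅, X ∖ U = {γ, δ, ε, ζ, η, θ} — both open, so U is clopen.
  U = {γ, η}, X ∖ U = {δ, ε, ζ, θ} — both open, so U is clopen.
  U = {δ, ε, ζ, θ}, X ∖ U = {γ, η} — both open, so U is clopen.
  U = {γ, δ, ε, ζ, η, θ}, X ∖ U = ∅ — both open, so U is clopen.
Nontrivial clopen(s) exist: e.g. {δ, ε, ζ, θ}. So (X, τ) is disconnected.
Compute connected components by grouping points that agree on all clopens:
  component: {γ, η}
  component: {δ, ε, ζ, θ}


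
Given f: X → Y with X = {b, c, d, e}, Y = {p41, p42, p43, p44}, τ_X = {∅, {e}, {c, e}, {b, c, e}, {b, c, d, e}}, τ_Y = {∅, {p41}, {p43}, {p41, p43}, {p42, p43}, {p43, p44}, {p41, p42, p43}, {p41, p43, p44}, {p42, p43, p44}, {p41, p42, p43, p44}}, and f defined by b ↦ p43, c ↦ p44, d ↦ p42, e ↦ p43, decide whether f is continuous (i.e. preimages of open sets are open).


f is NOT continuous.

Compute f^{-1}(U) for each U ∈ τ_Y:
  U = ∅: f^{-1}(U) = ∅ ∈ τ_X ✓.
  U = {p41}: f^{-1}(U) = ∅ ∈ τ_X ✓.
  U = {p43}: f^{-1}(U) = {b, e} ∉ τ_X ✗.
  U = {p41, p43}: f^{-1}(U) = {b, e} ∉ τ_X ✗.
  U = {p42, p43}: f^{-1}(U) = {b, d, e} ∉ τ_X ✗.
  U = {p43, p44}: f^{-1}(U) = {b, c, e} ∈ τ_X ✓.
  U = {p41, p42, p43}: f^{-1}(U) = {b, d, e} ∉ τ_X ✗.
  U = {p41, p43, p44}: f^{-1}(U) = {b, c, e} ∈ τ_X ✓.
  U = {p42, p43, p44}: f^{-1}(U) = {b, c, d, e} ∈ τ_X ✓.
  U = {p41, p42, p43, p44}: f^{-1}(U) = {b, c, d, e} ∈ τ_X ✓.
Found U = {p43} with f^{-1}(U) = {b, e} not in τ_X. Therefore f is NOT continuous.


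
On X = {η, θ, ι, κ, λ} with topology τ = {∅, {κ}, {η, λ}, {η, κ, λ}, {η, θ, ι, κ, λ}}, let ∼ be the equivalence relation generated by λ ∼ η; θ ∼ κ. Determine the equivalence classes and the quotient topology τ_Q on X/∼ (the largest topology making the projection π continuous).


X/∼ = {[η=λ], [θ=κ], [ι]}; |τ_Q| = 3.

Equivalence classes: [η=λ], [θ=κ], [ι].
Quotient map π: X → X/∼ sends η ↦ [η=λ], θ ↦ [θ=κ], ι ↦ [ι], κ ↦ [θ=κ], λ ↦ [η=λ].
For each subset V ⊆ X/∼, compute π^{-1}(V) ⊆ X and check whether π^{-1}(V) ∈ τ. V is open in τ_Q iff π^{-1}(V) ∈ τ.
  V = {}: π^{-1}(V) = ∅ ∈ τ ✓.
  V = {[η=λ]}: π^{-1}(V) = {η, λ} ∈ τ ✓.
  V = {[θ=κ]}: π^{-1}(V) = {θ, κ} ∉ τ ✗.
  V = {[η=λ], [θ=κ]}: π^{-1}(V) = {η, θ, κ, λ} ∉ τ ✗.
  V = {[ι]}: π^{-1}(V) = {ι} ∉ τ ✗.
  V = {[η=λ], [ι]}: π^{-1}(V) = {η, ι, λ} ∉ τ ✗.
  V = {[θ=κ], [ι]}: π^{-1}(V) = {θ, ι, κ} ∉ τ ✗.
  V = {[η=λ], [θ=κ], [ι]}: π^{-1}(V) = {η, θ, ι, κ, λ} ∈ τ ✓.
Open sets in the quotient: τ_Q = {{}, {[η=λ]}, {[η=λ], [θ=κ], [ι]}} (3 elements).


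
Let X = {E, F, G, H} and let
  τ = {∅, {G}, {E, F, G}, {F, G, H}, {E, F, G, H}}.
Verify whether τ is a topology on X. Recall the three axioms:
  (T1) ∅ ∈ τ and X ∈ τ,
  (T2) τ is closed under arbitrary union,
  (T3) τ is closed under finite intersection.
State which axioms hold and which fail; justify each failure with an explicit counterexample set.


τ is NOT a topology on X.

Axiom (T1): ∅ ∈ τ? Yes; X ∈ τ? Yes.
Axiom (T2/T3): check pairwise unions and intersections of members of τ.
Counterexample for (T3): {E, F, G} ∩ {F, G, H} = {F, G} ∉ τ. Therefore τ is NOT a topology.


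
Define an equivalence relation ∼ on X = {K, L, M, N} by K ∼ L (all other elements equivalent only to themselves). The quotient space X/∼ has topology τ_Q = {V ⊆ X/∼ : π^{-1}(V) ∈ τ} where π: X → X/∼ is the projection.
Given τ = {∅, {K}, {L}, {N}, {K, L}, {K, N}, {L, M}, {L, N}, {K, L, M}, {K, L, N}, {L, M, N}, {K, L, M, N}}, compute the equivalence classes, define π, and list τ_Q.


X/∼ = {[K=L], [M], [N]}; |τ_Q| = 6.

Equivalence classes: [K=L], [M], [N].
Quotient map π: X → X/∼ sends K ↦ [K=L], L ↦ [K=L], M ↦ [M], N ↦ [N].
For each subset V ⊆ X/∼, compute π^{-1}(V) ⊆ X and check whether π^{-1}(V) ∈ τ. V is open in τ_Q iff π^{-1}(V) ∈ τ.
  V = {}: π^{-1}(V) = ∅ ∈ τ ✓.
  V = {[K=L]}: π^{-1}(V) = {K, L} ∈ τ ✓.
  V = {[M]}: π^{-1}(V) = {M} ∉ τ ✗.
  V = {[K=L], [M]}: π^{-1}(V) = {K, L, M} ∈ τ ✓.
  V = {[N]}: π^{-1}(V) = {N} ∈ τ ✓.
  V = {[K=L], [N]}: π^{-1}(V) = {K, L, N} ∈ τ ✓.
  V = {[M], [N]}: π^{-1}(V) = {M, N} ∉ τ ✗.
  V = {[K=L], [M], [N]}: π^{-1}(V) = {K, L, M, N} ∈ τ ✓.
Open sets in the quotient: τ_Q = {{}, {[K=L]}, {[K=L], [M]}, {[N]}, {[K=L], [N]}, {[K=L], [M], [N]}} (6 elements).


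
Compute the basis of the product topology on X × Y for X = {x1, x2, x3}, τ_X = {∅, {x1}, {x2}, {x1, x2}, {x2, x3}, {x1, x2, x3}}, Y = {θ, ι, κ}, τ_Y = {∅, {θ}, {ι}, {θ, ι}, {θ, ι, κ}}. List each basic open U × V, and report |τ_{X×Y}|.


Basis B = {∅ × ∅, {x1} × {θ}, {x1} × {ι}, {x2} × {θ}, {x2} × {ι}, {x1} × {θ, ι}, {x1, x2} × {θ}, {x1, x2} × {ι}, {x2} × {θ, ι}, {x2, x3} × {θ}, {x2, x3} × {ι}, {x1} × {θ, ι, κ}, {x1, x2, x3} × {θ}, {x1, x2, x3} × {ι}, {x2} × {θ, ι, κ}, {x1, x2} × {θ, ι}, {x2, x3} × {θ, ι}, {x1, x2} × {θ, ι, κ}, {x1, x2, x3} × {θ, ι}, {x2, x3} × {θ, ι, κ}, {x1, x2, x3} × {θ, ι, κ}}; |τ_{X×Y}| = 70.

Enumerate products U × V with U ∈ τ_X, V ∈ τ_Y (deduplicated):
  ∅ × ∅ = {} (∅)
  {x1} × {θ} = {(x1,θ)}
  {x1} × {ι} = {(x1,ι)}
  {x2} × {θ} = {(x2,θ)}
  {x2} × {ι} = {(x2,ι)}
  {x1} × {θ, ι} = {(x1,θ), (x1,ι)}
  {x1, x2} × {θ} = {(x1,θ), (x2,θ)}
  {x1, x2} × {ι} = {(x1,ι), (x2,ι)}
  {x2} × {θ, ι} = {(x2,θ), (x2,ι)}
  {x2, x3} × {θ} = {(x2,θ), (x3,θ)}
  {x2, x3} × {ι} = {(x2,ι), (x3,ι)}
  {x1} × {θ, ι, κ} = {(x1,θ), (x1,ι), (x1,κ)}
  {x1, x2, x3} × {θ} = {(x1,θ), (x2,θ), (x3,θ)}
  {x1, x2, x3} × {ι} = {(x1,ι), (x2,ι), (x3,ι)}
  {x2} × {θ, ι, κ} = {(x2,θ), (x2,ι), (x2,κ)}
  {x1, x2} × {θ, ι} = {(x1,θ), (x1,ι), (x2,θ), (x2,ι)}
  {x2, x3} × {θ, ι} = {(x2,θ), (x2,ι), (x3,θ), (x3,ι)}
  {x1, x2} × {θ, ι, κ} = {(x1,θ), (x1,ι), (x1,κ), (x2,θ), (x2,ι), (x2,κ)}
  {x1, x2, x3} × {θ, ι} = {(x1,θ), (x1,ι), (x2,θ), (x2,ι), (x3,θ), (x3,ι)}
  {x2, x3} × {θ, ι, κ} = {(x2,θ), (x2,ι), (x2,κ), (x3,θ), (x3,ι), (x3,κ)}
  {x1, x2, x3} × {θ, ι, κ} = {(x1,θ), (x1,ι), (x1,κ), (x2,θ), (x2,ι), (x2,κ), (x3,θ), (x3,ι), (x3,κ)}
These 21 distinct sets form the basis B.
Close under arbitrary unions to get τ_{X×Y}; counting gives |τ_{X×Y}| = 70.


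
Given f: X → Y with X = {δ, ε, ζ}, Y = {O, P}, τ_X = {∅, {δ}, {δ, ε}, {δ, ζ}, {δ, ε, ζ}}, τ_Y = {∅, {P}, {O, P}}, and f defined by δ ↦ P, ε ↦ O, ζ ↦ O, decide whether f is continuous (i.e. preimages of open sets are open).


f IS continuous.

Compute f^{-1}(U) for each U ∈ τ_Y:
  U = ∅: f^{-1}(U) = ∅ ∈ τ_X ✓.
  U = {P}: f^{-1}(U) = {δ} ∈ τ_X ✓.
  U = {O, P}: f^{-1}(U) = {δ, ε, ζ} ∈ τ_X ✓.
Every preimage lies in τ_X, so f IS continuous.


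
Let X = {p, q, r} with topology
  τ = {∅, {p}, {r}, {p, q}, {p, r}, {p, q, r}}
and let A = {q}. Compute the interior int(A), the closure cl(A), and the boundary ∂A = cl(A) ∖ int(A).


int(A) = ∅, cl(A) = {q}, ∂A = {q}.

Closed sets in (X, τ) are complements of opens:
  closed(X, τ) = {∅, {q}, {r}, {p, q}, {q, r}, {p, q, r}}.
int(A) = ⋃ {U ∈ τ : U ⊆ A}. Opens contained in A: ∅.
Taking the union of these: int(A) = ∅.
cl(A) = ⋂ {C closed : A ⊆ C}. Closed sets containing A: {q}, {p, q}, {q, r}, {p, q, r}.
Intersecting these: cl(A) = {q}.
∂A = cl(A) ∖ int(A) = {q} ∖ ∅ = {q}.


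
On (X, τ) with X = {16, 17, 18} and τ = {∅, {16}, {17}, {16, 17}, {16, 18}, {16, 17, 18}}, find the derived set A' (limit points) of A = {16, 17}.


A' = {18}

For each x ∈ X, list the open sets U ∈ τ with x ∈ U, then check whether U ∩ (A ∖ {x}) ≠ ∅ for every such U.
  x = 16: open {16} ∋ x has {16} ∩ (A ∖ {16}) = ∅, so x is NOT a limit point.
  x = 17: open {17} ∋ x has {17} ∩ (A ∖ {17}) = ∅, so x is NOT a limit point.
  x = 18: opens ∋ x are {16, 18}, {16, 17, 18}; each meets A ∖ {18}, so x IS a limit point.
Collecting: A' = {18}.


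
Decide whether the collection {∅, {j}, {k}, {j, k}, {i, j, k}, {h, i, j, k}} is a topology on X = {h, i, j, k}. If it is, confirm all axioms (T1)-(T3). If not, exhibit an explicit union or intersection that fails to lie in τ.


τ IS a topology on X.

Axiom (T1): ∅ ∈ τ? Yes; X ∈ τ? Yes.
Axiom (T2/T3): check pairwise unions and intersections of members of τ.
All pairwise intersections and unions checked — each lies in τ. Therefore τ satisfies (T1), (T2), (T3): it IS a topology on X.


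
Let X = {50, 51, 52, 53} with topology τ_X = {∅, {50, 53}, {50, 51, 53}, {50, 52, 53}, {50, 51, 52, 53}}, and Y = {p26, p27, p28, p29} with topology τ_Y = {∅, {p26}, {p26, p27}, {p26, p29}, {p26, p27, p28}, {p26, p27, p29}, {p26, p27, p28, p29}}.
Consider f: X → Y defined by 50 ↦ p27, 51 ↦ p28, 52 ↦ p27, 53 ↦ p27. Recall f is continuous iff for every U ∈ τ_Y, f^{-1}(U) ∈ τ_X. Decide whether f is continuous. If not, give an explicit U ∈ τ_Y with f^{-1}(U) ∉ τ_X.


f IS continuous.

Compute f^{-1}(U) for each U ∈ τ_Y:
  U = ∅: f^{-1}(U) = ∅ ∈ τ_X ✓.
  U = {p26}: f^{-1}(U) = ∅ ∈ τ_X ✓.
  U = {p26, p27}: f^{-1}(U) = {50, 52, 53} ∈ τ_X ✓.
  U = {p26, p29}: f^{-1}(U) = ∅ ∈ τ_X ✓.
  U = {p26, p27, p28}: f^{-1}(U) = {50, 51, 52, 53} ∈ τ_X ✓.
  U = {p26, p27, p29}: f^{-1}(U) = {50, 52, 53} ∈ τ_X ✓.
  U = {p26, p27, p28, p29}: f^{-1}(U) = {50, 51, 52, 53} ∈ τ_X ✓.
Every preimage lies in τ_X, so f IS continuous.


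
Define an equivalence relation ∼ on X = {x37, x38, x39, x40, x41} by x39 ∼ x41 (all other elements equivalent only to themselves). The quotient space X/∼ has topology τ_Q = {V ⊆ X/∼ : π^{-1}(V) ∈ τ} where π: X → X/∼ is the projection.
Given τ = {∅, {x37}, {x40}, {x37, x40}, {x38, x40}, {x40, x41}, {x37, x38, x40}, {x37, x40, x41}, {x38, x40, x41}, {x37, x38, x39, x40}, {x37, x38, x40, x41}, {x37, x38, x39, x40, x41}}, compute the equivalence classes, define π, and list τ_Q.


X/∼ = {[x37], [x38], [x39=x41], [x40]}; |τ_Q| = 7.

Equivalence classes: [x37], [x38], [x39=x41], [x40].
Quotient map π: X → X/∼ sends x37 ↦ [x37], x38 ↦ [x38], x39 ↦ [x39=x41], x40 ↦ [x40], x41 ↦ [x39=x41].
For each subset V ⊆ X/∼, compute π^{-1}(V) ⊆ X and check whether π^{-1}(V) ∈ τ. V is open in τ_Q iff π^{-1}(V) ∈ τ.
  V = {}: π^{-1}(V) = ∅ ∈ τ ✓.
  V = {[x37]}: π^{-1}(V) = {x37} ∈ τ ✓.
  V = {[x38]}: π^{-1}(V) = {x38} ∉ τ ✗.
  V = {[x37], [x38]}: π^{-1}(V) = {x37, x38} ∉ τ ✗.
  V = {[x39=x41]}: π^{-1}(V) = {x39, x41} ∉ τ ✗.
  V = {[x37], [x39=x41]}: π^{-1}(V) = {x37, x39, x41} ∉ τ ✗.
  V = {[x38], [x39=x41]}: π^{-1}(V) = {x38, x39, x41} ∉ τ ✗.
  V = {[x37], [x38], [x39=x41]}: π^{-1}(V) = {x37, x38, x39, x41} ∉ τ ✗.
  V = {[x40]}: π^{-1}(V) = {x40} ∈ τ ✓.
  V = {[x37], [x40]}: π^{-1}(V) = {x37, x40} ∈ τ ✓.
  V = {[x38], [x40]}: π^{-1}(V) = {x38, x40} ∈ τ ✓.
  V = {[x37], [x38], [x40]}: π^{-1}(V) = {x37, x38, x40} ∈ τ ✓.
  V = {[x39=x41], [x40]}: π^{-1}(V) = {x39, x40, x41} ∉ τ ✗.
  V = {[x37], [x39=x41], [x40]}: π^{-1}(V) = {x37, x39, x40, x41} ∉ τ ✗.
  V = {[x38], [x39=x41], [x40]}: π^{-1}(V) = {x38, x39, x40, x41} ∉ τ ✗.
  V = {[x37], [x38], [x39=x41], [x40]}: π^{-1}(V) = {x37, x38, x39, x40, x41} ∈ τ ✓.
Open sets in the quotient: τ_Q = {{}, {[x37]}, {[x40]}, {[x37], [x40]}, {[x38], [x40]}, {[x37], [x38], [x40]}, {[x37], [x38], [x39=x41], [x40]}} (7 elements).


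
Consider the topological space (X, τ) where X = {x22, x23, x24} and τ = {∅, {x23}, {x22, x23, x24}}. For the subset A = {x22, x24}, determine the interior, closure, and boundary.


int(A) = ∅, cl(A) = {x22, x24}, ∂A = {x22, x24}.

Closed sets in (X, τ) are complements of opens:
  closed(X, τ) = {∅, {x22, x24}, {x22, x23, x24}}.
int(A) = ⋃ {U ∈ τ : U ⊆ A}. Opens contained in A: ∅.
Taking the union of these: int(A) = ∅.
cl(A) = ⋂ {C closed : A ⊆ C}. Closed sets containing A: {x22, x24}, {x22, x23, x24}.
Intersecting these: cl(A) = {x22, x24}.
∂A = cl(A) ∖ int(A) = {x22, x24} ∖ ∅ = {x22, x24}.
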